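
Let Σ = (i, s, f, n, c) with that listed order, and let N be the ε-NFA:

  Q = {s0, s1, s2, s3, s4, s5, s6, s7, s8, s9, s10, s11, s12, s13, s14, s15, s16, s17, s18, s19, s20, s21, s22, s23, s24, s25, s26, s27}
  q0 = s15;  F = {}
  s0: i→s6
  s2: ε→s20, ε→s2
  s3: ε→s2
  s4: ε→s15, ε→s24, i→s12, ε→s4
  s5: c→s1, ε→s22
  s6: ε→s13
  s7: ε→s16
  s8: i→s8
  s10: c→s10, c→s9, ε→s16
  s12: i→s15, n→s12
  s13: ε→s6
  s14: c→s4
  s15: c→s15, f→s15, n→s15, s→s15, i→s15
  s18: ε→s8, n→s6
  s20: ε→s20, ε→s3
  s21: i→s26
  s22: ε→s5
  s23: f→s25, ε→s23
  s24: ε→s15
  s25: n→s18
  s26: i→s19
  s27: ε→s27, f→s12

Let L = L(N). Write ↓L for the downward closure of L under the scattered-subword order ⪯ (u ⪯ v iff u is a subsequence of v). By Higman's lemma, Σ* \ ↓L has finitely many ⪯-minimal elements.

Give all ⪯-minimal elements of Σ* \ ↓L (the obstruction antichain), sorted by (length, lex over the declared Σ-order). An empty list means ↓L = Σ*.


|Q|=28, |F|=0, |δ|=38 (18 ε).
min D↑ (1 st, q0=0, F={0}): 0:i→0,s→0,f→0,n→0,c→0 [Hopcroft].
ε ∈ L(D↑) — L = ∅.

min(Σ*\↓L) = [ε].


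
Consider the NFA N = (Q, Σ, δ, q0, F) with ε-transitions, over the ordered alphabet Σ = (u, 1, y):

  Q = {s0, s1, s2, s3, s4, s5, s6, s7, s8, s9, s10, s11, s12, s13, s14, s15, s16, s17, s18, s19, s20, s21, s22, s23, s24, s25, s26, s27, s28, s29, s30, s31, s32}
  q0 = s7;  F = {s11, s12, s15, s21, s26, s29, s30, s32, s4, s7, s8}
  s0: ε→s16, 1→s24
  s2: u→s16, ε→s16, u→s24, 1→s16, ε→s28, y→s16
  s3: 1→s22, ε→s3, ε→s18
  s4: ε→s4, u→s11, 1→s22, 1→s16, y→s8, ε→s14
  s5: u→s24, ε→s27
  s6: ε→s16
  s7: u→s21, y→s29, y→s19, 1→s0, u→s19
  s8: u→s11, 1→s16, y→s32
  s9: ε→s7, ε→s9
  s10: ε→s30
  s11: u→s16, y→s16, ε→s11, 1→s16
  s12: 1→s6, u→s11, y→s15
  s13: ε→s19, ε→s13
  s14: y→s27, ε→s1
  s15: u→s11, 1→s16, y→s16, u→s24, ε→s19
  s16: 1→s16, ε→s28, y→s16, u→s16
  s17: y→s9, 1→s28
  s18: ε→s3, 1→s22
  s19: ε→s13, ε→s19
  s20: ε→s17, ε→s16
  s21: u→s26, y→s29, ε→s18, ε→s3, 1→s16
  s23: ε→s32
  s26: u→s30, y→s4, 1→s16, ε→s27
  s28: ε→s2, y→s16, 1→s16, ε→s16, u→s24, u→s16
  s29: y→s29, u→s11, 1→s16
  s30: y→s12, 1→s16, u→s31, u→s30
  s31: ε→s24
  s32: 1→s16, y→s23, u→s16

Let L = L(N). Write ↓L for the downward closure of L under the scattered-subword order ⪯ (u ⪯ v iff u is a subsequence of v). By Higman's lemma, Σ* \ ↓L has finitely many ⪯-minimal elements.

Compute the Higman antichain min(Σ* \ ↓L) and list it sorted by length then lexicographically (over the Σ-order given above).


A = [1, yuu, yuy, uuuyyy, uuyyyu].

|Q|=33, |F|=11, |δ|=86 (30 ε).
min D↑ (12 st, q0=0, F={2}): 0:u→1,1→2,y→3 1:u→4,1→2,y→3 2:u→2,1→2,y→2 3:u→5,1→2,y→3 4:u→6,1→2,y→7 5:u→2,1→2,y→2 6:u→6,1→2,y→8 7:u→5,1→2,y→9 8:u→5,1→2,y→10 9:u→5,1→2,y→11 10:u→5,1→2,y→2 11:u→2,1→2,y→11.
'1': |S_i|=[27, 7] end={s0,s16,s2,s22,s24,s28,s6} ∉↓L; 1/1 deletions ∈↓L.
'yuu': run [27, 19, 5, 4] end={s16,s2,s24,s28} rej; 3/3 deletions ∈↓L.
'yuy': run [27, 19, 5, 4] end={s16,s2,s24,s28} — reject; 3/3 del acc.
'uuuyyy': N↓-sim [27, 25, 21, 12, 10, 8, 4] end={s16,s2,s24,s28} ∉↓L; 6/6 del acc.
'uuyyyu': N↓-sim [27, 25, 21, 18, 12, 6, 4] end={s16,s2,s24,s28} — reject; 6/6 single-dels accept.
5 minimals (antichain).


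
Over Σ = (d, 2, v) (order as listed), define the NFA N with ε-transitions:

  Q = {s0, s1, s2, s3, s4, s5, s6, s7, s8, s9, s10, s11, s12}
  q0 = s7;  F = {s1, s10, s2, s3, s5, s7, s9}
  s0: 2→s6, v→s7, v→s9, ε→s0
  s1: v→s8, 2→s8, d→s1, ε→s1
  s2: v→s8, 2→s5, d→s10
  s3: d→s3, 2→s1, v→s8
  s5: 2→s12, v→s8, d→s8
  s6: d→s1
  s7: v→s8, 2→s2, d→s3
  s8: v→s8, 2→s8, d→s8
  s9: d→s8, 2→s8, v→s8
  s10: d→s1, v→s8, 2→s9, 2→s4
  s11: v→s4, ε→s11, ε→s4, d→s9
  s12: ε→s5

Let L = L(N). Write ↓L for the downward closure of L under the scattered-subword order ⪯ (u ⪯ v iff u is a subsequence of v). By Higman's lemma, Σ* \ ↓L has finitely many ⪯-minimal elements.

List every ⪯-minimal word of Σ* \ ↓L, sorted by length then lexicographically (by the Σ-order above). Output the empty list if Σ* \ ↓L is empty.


A = [v, d22, 22d, 2dd2].

|Q|=13, |F|=7, |δ|=36 (5 ε).
min D↑ (8 st, q0=0, F={3}): 0:d→1,2→2,v→3 1:d→1,2→4,v→3 2:d→5,2→6,v→3 3:d→3,2→3,v→3 4:d→4,2→3,v→3 5:d→4,2→7,v→3 6:d→3,2→6,v→3 7:d→3,2→3,v→3.
'v': N↓-sim [10, 1] end={s8} — reject; 1/1 single-dels accept.
'd22': run [10, 6, 4, 1] end={s8} rej; 3/3 single-dels accept.
'22d': run [10, 8, 5, 1] end={s8} — reject; 3/3 single-dels accept.
'2dd2': run [10, 8, 5, 2, 1] end={s8} ∉↓L; 4/4 del acc.
4 minimals (antichain).


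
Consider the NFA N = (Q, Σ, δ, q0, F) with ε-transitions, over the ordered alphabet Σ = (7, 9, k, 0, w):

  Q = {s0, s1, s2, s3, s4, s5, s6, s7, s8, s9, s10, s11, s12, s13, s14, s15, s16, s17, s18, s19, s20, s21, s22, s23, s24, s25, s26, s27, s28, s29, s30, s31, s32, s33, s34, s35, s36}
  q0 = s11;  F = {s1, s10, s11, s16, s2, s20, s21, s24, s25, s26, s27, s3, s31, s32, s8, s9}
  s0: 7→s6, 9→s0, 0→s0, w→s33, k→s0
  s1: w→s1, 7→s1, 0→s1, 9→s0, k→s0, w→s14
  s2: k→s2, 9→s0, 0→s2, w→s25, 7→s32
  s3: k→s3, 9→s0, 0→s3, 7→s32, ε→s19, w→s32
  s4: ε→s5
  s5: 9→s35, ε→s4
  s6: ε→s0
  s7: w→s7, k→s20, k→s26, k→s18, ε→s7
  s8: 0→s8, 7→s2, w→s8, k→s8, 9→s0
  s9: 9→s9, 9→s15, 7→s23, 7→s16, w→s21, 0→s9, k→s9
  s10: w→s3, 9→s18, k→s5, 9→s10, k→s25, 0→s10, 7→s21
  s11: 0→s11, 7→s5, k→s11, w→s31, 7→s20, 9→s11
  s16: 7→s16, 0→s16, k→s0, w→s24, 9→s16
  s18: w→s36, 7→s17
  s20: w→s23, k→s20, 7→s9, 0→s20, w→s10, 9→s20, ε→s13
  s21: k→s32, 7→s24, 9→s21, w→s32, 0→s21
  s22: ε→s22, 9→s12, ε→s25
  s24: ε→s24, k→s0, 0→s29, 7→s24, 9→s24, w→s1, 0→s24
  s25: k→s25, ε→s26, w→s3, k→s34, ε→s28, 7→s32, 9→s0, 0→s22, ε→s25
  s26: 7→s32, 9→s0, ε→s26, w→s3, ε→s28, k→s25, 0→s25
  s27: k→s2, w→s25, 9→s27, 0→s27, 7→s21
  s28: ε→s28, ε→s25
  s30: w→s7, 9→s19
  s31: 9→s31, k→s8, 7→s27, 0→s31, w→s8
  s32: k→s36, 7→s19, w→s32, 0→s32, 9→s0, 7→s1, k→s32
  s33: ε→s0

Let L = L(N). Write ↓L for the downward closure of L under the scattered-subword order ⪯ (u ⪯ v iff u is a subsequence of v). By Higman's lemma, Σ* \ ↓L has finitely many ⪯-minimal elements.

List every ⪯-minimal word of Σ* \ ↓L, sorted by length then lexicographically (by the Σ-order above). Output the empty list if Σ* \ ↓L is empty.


|Q|=37, |F|=16, |δ|=123 (17 ε).
min D↑ (16 st, q0=0, F={12}): 0:7→1,9→0,k→0,0→0,w→2 1:7→3,9→1,k→1,0→1,w→4 2:7→5,9→2,k→6,0→2,w→6 3:7→7,9→3,k→3,0→3,w→8 4:7→8,9→4,k→9,0→4,w→10 5:7→8,9→5,k→11,0→5,w→9 6:7→11,9→12,k→6,0→6,w→6 7:7→7,9→7,k→12,0→7,w→13 8:7→13,9→8,k→14,0→8,w→14 9:7→14,9→12,k→9,0→9,w→10 10:7→14,9→12,k→10,0→10,w→14 11:7→14,9→12,k→11,0→11,w→9 12:7→12,9→12,k→12,0→12,w→12 13:7→13,9→13,k→12,0→13,w→15 14:7→15,9→12,k→14,0→14,w→14 15:7→15,9→12,k→12,0→15,w→15 (ε-aug+det+¬).
'wk9': |S_i|=[35, 29, 20, 5] end={s0,s12,s33,s35,s6} — reject; 3/3 single-dels accept.
'ww9': N↓-sim [35, 29, 17, 4] end={s0,s12,s33,s6} rej; 3/3 del acc.
'777k': |S_i|=[35, 32, 16, 10, 3] end={s0,s33,s6} ∉↓L; 4/4 deletions ∈↓L.
'7www7k': |S_i|=[35, 32, 25, 9, 8, 6, 3] end={s0,s33,s6} — reject; 6/6 deletions ∈↓L.
4 minimals (antichain).

Antichain: [wk9, ww9, 777k, 7www7k].


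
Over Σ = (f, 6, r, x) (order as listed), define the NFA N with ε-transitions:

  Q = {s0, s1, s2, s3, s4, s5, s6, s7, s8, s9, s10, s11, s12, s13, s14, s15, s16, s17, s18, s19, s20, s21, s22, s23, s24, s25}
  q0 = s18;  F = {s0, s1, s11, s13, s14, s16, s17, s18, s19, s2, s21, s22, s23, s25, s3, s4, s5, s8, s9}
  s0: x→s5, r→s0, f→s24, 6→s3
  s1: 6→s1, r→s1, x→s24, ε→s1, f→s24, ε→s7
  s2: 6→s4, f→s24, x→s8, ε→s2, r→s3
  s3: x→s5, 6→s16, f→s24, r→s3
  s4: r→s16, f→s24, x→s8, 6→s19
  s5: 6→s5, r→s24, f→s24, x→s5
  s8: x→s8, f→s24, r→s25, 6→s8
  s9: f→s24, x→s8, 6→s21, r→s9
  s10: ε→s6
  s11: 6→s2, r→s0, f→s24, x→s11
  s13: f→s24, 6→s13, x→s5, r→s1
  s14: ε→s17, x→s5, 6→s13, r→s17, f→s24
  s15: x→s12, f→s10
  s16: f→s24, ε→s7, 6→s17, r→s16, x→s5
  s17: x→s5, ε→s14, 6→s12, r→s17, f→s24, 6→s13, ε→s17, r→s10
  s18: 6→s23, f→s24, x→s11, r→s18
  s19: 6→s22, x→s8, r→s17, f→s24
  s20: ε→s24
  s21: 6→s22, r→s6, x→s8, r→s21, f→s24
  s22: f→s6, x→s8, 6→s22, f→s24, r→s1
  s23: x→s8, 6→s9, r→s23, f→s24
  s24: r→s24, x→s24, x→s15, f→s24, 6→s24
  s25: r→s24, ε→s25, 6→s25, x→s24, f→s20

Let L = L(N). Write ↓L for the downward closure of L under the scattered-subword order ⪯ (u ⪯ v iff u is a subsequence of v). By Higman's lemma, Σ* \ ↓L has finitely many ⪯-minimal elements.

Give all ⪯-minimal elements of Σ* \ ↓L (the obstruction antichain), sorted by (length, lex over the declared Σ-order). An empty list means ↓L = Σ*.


|Q|=26, |F|=19, |δ|=97 (10 ε).
min D↑ (19 st, q0=0, F={1}): 0:f→1,6→2,r→0,x→3 1:f→1,6→1,r→1,x→1 2:f→1,6→4,r→2,x→5 3:f→1,6→6,r→7,x→3 4:f→1,6→8,r→4,x→5 5:f→1,6→5,r→9,x→5 6:f→1,6→10,r→11,x→5 7:f→1,6→11,r→7,x→12 8:f→1,6→13,r→8,x→5 9:f→1,6→9,r→1,x→1 10:f→1,6→14,r→15,x→5 11:f→1,6→15,r→11,x→12 12:f→1,6→12,r→1,x→12 13:f→1,6→13,r→16,x→5 14:f→1,6→13,r→17,x→5 15:f→1,6→17,r→15,x→12 16:f→1,6→16,r→16,x→1 17:f→1,6→18,r→17,x→12 18:f→1,6→18,r→16,x→12.
'f': run [26, 6] end={s10,s12,s15,s20,s24,s6} ∉↓L; 1/1 deletions ∈↓L.
'6xrr': |S_i|=[26, 23, 9, 7, 5] end={s10,s12,s15,s24,s6} — reject; 4/4 single-dels accept.
'6xrx': N↓-sim [26, 23, 9, 7, 5] end={s10,s12,s15,s24,s6} rej; 4/4 deletions ∈↓L.
'xrxr': N↓-sim [26, 22, 16, 6, 5] end={s10,s12,s15,s24,s6} rej; 4/4 deletions ∈↓L.
'6666rx': N↓-sim [26, 23, 20, 17, 13, 9, 5] end={s10,s12,s15,s24,s6} rej; 6/6 single-dels accept.
5 words, ⪯-incomp.

A = [f, 6xrr, 6xrx, xrxr, 6666rx].


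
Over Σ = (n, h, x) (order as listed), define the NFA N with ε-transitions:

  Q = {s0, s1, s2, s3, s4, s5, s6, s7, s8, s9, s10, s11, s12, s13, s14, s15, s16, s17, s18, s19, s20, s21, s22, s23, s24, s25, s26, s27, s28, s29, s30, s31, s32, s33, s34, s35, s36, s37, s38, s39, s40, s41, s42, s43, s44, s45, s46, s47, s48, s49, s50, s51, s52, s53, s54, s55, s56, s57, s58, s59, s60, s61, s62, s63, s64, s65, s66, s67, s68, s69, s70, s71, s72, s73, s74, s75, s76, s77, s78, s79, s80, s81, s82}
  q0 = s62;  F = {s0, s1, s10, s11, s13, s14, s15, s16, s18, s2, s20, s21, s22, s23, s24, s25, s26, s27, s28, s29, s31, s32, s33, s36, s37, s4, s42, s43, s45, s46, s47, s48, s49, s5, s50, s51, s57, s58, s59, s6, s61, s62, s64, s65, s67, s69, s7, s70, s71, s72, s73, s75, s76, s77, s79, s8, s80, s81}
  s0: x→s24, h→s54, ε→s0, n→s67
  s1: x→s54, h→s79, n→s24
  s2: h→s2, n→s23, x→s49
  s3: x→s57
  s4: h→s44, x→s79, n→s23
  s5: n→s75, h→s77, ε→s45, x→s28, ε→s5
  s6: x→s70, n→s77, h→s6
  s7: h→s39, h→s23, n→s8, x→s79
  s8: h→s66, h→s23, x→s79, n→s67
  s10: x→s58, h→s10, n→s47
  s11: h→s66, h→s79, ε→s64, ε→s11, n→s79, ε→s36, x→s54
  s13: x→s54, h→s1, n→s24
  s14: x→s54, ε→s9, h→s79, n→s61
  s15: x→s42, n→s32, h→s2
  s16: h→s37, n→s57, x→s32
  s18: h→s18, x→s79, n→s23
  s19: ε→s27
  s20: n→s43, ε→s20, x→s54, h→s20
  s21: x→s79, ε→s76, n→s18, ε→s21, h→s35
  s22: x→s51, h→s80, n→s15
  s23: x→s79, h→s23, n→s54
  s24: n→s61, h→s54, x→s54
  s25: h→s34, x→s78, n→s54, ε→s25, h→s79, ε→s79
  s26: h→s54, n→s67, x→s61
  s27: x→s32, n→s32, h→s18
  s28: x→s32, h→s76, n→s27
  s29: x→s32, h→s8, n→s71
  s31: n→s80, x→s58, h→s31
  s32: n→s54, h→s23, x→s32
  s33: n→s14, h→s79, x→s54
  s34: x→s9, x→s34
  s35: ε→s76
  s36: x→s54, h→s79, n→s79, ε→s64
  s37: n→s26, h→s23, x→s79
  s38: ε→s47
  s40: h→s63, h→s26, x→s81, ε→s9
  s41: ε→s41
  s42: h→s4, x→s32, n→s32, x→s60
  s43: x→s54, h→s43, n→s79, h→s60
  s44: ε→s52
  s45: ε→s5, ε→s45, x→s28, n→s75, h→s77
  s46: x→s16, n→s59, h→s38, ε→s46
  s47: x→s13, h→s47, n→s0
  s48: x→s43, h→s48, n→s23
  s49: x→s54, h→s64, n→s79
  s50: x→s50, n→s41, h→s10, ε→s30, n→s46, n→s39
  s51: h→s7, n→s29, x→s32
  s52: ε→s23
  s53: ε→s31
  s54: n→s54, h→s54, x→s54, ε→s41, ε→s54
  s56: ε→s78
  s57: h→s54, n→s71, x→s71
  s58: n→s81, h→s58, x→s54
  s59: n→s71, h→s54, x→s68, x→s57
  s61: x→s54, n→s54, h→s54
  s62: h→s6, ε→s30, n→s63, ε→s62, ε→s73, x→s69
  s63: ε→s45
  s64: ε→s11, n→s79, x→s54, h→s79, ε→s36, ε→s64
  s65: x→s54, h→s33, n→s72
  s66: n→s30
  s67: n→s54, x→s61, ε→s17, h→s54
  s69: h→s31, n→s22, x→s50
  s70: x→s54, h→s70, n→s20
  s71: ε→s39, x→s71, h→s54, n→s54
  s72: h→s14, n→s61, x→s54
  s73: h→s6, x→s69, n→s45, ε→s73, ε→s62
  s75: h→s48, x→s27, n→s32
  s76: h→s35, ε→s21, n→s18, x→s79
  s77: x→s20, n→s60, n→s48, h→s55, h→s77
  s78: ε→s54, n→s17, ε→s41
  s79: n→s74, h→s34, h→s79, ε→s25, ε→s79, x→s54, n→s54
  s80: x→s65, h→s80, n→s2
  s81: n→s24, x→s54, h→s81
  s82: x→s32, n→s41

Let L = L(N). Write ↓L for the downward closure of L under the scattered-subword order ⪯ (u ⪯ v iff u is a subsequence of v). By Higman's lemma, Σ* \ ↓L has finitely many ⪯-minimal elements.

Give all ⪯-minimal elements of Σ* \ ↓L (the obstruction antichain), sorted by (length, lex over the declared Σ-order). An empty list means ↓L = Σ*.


min(Σ*\↓L) = [hxx, nnnn, nxxn, xxnnh, xnxhhn].

|Q|=83, |F|=58, |δ|=244 (44 ε).
min D↑ (53 st, q0=0, F={16}): 0:n→1,h→2,x→3 1:n→4,h→5,x→6 2:n→5,h→2,x→7 3:n→8,h→9,x→10 4:n→11,h→12,x→13 5:n→12,h→5,x→14 6:n→13,h→15,x→11 7:n→14,h→7,x→16 8:n→17,h→18,x→19 9:n→18,h→9,x→20 10:n→21,h→22,x→10 11:n→16,h→23,x→11 12:n→23,h→12,x→24 13:n→11,h→25,x→11 14:n→24,h→14,x→16 15:n→25,h→15,x→26 16:n→16,h→16,x→16 17:n→11,h→27,x→28 18:n→27,h→18,x→29 19:n→30,h→31,x→11 20:n→32,h→20,x→16 21:n→33,h→34,x→35 22:n→34,h→22,x→20 23:n→16,h→23,x→26 24:n→26,h→24,x→16 25:n→23,h→25,x→26 26:n→16,h→26,x→16 27:n→23,h→27,x→36 28:n→11,h→37,x→11 29:n→38,h→39,x→16 30:n→40,h→41,x→11 31:n→41,h→23,x→26 32:n→42,h→32,x→16 33:n→40,h→16,x→43 34:n→44,h→34,x→45 35:n→43,h→46,x→11 36:n→26,h→47,x→16 37:n→23,h→23,x→26 38:n→48,h→49,x→16 39:n→49,h→26,x→16 40:n→16,h→16,x→40 41:n→50,h→23,x→26 42:n→48,h→16,x→16 43:n→40,h→16,x→40 44:n→50,h→16,x→42 45:n→42,h→51,x→16 46:n→52,h→23,x→26 47:n→26,h→26,x→16 48:n→16,h→16,x→16 49:n→48,h→26,x→16 50:n→16,h→16,x→48 51:n→42,h→26,x→16 52:n→50,h→16,x→48.
'hxx': run [76, 54, 29, 6] end={s17,s34,s41,s54,s78,s9} ∉↓L; 3/3 del acc.
'nnnn': |S_i|=[76, 67, 43, 16, 4] end={s17,s41,s54,s74} ∉↓L; 4/4 del acc.
'nxxn': |S_i|=[76, 67, 50, 15, 4] end={s17,s41,s54,s74} rej; 4/4 deletions ∈↓L.
'xxnnh': run [76, 66, 51, 35, 15, 2] end={s41,s54} — reject; 5/5 deletions ∈↓L.
'xnxhhn': run [76, 66, 56, 42, 29, 15, 5] end={s17,s30,s41,s54,s74} rej; 6/6 single-dels accept.
5 minimals (antichain).


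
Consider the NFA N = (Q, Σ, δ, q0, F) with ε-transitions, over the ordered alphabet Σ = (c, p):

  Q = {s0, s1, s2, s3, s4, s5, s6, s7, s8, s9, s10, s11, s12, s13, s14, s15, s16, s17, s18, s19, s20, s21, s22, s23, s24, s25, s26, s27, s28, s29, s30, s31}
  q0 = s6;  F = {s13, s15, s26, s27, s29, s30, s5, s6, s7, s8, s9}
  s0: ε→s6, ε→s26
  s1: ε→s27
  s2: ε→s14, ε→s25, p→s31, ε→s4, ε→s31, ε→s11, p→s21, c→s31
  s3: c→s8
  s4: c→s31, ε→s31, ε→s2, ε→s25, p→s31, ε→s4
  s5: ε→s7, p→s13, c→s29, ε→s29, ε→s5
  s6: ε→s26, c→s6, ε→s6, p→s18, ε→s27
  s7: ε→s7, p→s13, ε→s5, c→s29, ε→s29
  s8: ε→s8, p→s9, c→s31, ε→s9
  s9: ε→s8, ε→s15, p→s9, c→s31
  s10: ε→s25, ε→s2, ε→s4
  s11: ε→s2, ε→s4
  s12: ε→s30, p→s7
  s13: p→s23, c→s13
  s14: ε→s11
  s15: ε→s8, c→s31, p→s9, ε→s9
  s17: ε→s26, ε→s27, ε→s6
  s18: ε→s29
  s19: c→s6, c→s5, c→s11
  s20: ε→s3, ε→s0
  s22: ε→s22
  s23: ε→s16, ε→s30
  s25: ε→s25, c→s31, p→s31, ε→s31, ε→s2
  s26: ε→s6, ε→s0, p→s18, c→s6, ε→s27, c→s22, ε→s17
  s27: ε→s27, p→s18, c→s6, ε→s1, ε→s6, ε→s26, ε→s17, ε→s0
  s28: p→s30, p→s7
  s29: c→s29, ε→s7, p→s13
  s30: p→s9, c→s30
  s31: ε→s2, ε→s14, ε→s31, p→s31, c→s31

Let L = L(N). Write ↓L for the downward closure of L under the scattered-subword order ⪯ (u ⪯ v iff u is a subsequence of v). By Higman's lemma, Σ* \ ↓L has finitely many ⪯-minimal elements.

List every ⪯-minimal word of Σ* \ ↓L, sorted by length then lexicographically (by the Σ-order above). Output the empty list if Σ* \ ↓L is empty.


A = [ppppc].

|Q|=32, |F|=11, |δ|=99 (60 ε).
min D↑ (6 st, q0=0, F={5}): 0:c→0,p→1 1:c→1,p→2 2:c→2,p→3 3:c→3,p→4 4:c→5,p→4 5:c→5,p→5 [Hopcroft].
'ppppc': run [25, 18, 14, 13, 10, 7] end={s11,s14,s2,s21,s25,s31,s4} rej; 5/5 single-dels accept.
1 obstructions.


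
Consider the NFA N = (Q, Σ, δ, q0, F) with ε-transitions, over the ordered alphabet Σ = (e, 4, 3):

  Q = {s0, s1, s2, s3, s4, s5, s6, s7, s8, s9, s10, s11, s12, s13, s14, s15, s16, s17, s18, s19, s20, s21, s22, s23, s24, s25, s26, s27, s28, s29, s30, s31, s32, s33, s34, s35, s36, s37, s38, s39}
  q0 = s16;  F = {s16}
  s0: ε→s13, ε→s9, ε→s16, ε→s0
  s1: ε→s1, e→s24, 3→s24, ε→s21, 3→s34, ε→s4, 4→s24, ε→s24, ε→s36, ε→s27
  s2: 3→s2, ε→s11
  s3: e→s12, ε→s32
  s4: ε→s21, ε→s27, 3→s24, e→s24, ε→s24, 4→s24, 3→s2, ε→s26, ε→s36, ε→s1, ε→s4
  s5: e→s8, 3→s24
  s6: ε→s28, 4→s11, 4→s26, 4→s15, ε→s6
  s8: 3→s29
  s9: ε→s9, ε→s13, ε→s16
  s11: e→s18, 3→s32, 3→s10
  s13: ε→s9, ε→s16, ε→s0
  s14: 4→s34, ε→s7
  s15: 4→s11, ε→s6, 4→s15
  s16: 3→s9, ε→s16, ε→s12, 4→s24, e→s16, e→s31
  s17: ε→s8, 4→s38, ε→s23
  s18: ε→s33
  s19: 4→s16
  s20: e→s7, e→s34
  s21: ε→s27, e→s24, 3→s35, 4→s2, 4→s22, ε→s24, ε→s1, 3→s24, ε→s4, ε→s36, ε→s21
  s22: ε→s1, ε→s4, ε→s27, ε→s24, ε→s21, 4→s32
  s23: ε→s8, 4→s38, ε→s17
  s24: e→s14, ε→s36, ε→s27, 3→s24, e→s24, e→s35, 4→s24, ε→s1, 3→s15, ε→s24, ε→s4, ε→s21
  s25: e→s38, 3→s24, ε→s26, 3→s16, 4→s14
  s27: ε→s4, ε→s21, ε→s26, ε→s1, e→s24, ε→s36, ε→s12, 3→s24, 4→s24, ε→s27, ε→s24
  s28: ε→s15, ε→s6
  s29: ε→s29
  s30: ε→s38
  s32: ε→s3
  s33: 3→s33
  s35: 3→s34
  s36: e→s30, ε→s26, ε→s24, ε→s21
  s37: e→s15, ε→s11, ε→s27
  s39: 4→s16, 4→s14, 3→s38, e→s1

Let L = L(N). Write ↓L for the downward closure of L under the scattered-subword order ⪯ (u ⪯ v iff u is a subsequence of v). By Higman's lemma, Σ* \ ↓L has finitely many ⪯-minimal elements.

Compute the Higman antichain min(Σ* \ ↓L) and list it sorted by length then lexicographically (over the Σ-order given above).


|Q|=40, |F|=1, |δ|=130 (72 ε).
min D↑ (2 st, q0=0, F={1}): 0:e→0,4→1,3→0 1:e→1,4→1,3→1 (ε-aug+det+¬).
'4': run [30, 25] end={s1,s10,s11,s12,s14,s15,s18,s2,s21,s22,s24,s26,…} ∉↓L; 1/1 del acc.
1 obstructions.

Antichain: [4].


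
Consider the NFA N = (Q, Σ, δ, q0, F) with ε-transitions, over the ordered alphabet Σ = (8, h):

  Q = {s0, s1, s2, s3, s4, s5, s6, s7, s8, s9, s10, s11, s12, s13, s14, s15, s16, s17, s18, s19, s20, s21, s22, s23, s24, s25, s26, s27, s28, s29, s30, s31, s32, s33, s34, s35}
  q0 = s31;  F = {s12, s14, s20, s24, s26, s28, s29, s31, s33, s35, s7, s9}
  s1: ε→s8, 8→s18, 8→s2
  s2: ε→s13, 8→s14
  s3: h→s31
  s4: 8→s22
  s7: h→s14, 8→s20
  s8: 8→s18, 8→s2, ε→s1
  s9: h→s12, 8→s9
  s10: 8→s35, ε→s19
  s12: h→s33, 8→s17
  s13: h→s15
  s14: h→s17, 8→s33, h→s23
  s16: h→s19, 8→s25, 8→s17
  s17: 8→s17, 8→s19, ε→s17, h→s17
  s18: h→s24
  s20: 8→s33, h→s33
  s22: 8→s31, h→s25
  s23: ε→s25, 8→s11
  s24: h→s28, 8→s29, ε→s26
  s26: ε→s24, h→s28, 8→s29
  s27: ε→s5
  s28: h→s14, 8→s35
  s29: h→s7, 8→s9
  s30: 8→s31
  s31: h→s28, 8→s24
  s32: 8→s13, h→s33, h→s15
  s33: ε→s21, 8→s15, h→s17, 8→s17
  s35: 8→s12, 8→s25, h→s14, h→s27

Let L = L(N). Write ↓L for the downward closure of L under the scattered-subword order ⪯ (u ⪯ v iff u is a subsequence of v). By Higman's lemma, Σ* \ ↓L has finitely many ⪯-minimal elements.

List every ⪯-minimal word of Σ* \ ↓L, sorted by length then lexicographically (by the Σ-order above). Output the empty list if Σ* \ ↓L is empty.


Antichain: [hhh, h888, hh88, 888h8, 88h88h].

|Q|=36, |F|=12, |δ|=61 (10 ε).
min D↑ (12 st, q0=0, F={10}): 0:8→1,h→2 1:8→3,h→2 2:8→4,h→5 3:8→6,h→7 4:8→8,h→5 5:8→9,h→10 6:8→6,h→8 7:8→11,h→5 8:8→10,h→9 9:8→10,h→10 10:8→10,h→10 11:8→9,h→9 [Hopcroft].
'hhh': N↓-sim [21, 16, 11, 5] end={s11,s17,s19,s23,s25} ∉↓L; 3/3 del acc.
'h888': N↓-sim [21, 16, 14, 8, 3] end={s15,s17,s19} ∉↓L; 4/4 deletions ∈↓L.
'hh88': |S_i|=[21, 16, 11, 6, 3] end={s15,s17,s19} — reject; 4/4 single-dels accept.
'888h8': run [21, 20, 17, 10, 6, 3] end={s15,s17,s19} ∉↓L; 5/5 single-dels accept.
'88h88h': N↓-sim [21, 20, 17, 14, 7, 5, 2] end={s17,s19} — reject; 6/6 single-dels accept.
5 obstructions.


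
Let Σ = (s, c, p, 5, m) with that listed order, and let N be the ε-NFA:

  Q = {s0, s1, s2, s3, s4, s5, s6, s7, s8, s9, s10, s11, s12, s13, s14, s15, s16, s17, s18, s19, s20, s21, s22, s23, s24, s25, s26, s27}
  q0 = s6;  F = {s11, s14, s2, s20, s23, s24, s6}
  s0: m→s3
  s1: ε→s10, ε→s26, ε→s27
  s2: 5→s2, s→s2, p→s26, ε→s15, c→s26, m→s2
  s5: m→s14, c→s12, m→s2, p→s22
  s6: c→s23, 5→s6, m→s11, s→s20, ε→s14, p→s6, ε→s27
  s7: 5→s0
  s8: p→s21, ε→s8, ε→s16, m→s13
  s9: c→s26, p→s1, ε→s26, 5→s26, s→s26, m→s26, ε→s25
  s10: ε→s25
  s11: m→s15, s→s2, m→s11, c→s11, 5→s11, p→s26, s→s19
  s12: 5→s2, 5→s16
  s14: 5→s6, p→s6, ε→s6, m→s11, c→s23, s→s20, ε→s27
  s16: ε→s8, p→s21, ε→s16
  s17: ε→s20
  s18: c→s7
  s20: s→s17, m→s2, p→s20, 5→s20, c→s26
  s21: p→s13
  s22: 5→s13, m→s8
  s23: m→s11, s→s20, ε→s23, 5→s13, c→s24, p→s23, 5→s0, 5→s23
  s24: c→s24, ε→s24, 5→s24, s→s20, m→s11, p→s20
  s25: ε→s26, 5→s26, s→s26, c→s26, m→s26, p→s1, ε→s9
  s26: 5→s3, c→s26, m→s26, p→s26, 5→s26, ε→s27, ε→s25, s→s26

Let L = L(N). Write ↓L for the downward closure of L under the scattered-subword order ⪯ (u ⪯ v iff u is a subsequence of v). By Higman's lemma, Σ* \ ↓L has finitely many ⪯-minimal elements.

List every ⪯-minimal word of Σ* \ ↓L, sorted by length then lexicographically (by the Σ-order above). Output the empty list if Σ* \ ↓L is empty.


|Q|=28, |F|=7, |δ|=92 (22 ε).
min D↑ (7 st, q0=0, F={4}): 0:s→1,c→2,p→0,5→0,m→3 1:s→1,c→4,p→1,5→1,m→5 2:s→1,c→6,p→2,5→2,m→3 3:s→5,c→3,p→4,5→3,m→3 4:s→4,c→4,p→4,5→4,m→4 5:s→5,c→4,p→4,5→5,m→5 6:s→1,c→6,p→1,5→6,m→3.
'sc': N↓-sim [19, 12, 7] end={s1,s10,s25,s26,s27,s3,s9} rej; 2/2 del acc.
'mp': N↓-sim [19, 11, 7] end={s1,s10,s25,s26,s27,s3,s9} ∉↓L; 2/2 deletions ∈↓L.
'ccpc': |S_i|=[19, 17, 14, 11, 7] end={s1,s10,s25,s26,s27,s3,s9} rej; 4/4 del acc.
3 words, ⪯-incomp.

A = [sc, mp, ccpc].


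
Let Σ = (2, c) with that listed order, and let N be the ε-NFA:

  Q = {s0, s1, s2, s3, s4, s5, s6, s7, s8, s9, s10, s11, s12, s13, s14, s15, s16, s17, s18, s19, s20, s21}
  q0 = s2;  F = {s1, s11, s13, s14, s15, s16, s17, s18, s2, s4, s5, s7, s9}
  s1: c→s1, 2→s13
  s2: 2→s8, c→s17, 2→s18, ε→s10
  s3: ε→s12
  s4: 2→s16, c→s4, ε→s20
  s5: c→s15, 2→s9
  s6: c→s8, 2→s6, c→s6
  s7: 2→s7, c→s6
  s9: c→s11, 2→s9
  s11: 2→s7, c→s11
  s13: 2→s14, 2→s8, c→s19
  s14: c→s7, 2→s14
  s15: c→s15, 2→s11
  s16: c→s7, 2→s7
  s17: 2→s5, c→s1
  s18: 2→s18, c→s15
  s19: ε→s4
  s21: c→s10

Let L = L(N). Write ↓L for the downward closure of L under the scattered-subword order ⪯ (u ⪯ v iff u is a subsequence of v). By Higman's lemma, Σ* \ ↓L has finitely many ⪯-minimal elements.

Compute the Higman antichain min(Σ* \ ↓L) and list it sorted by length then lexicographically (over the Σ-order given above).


|Q|=22, |F|=13, |δ|=36 (4 ε).
min D↑ (14 st, q0=0, F={12}): 0:2→1,c→2 1:2→1,c→3 2:2→4,c→5 3:2→6,c→3 4:2→7,c→3 5:2→8,c→5 6:2→9,c→6 7:2→7,c→6 8:2→10,c→11 9:2→9,c→12 10:2→10,c→9 11:2→13,c→11 12:2→12,c→12 13:2→9,c→9 (ε-aug+det+¬).
'2c22c': run [18, 14, 9, 5, 3, 2] end={s6,s8} ∉↓L; 5/5 del acc.
'c22c2c': run [18, 15, 13, 7, 4, 3, 2] end={s6,s8} rej; 6/6 single-dels accept.
'cc22cc': run [18, 15, 12, 10, 5, 3, 2] end={s6,s8} rej; 6/6 deletions ∈↓L.
3 minimals (antichain).

A = [2c22c, c22c2c, cc22cc].


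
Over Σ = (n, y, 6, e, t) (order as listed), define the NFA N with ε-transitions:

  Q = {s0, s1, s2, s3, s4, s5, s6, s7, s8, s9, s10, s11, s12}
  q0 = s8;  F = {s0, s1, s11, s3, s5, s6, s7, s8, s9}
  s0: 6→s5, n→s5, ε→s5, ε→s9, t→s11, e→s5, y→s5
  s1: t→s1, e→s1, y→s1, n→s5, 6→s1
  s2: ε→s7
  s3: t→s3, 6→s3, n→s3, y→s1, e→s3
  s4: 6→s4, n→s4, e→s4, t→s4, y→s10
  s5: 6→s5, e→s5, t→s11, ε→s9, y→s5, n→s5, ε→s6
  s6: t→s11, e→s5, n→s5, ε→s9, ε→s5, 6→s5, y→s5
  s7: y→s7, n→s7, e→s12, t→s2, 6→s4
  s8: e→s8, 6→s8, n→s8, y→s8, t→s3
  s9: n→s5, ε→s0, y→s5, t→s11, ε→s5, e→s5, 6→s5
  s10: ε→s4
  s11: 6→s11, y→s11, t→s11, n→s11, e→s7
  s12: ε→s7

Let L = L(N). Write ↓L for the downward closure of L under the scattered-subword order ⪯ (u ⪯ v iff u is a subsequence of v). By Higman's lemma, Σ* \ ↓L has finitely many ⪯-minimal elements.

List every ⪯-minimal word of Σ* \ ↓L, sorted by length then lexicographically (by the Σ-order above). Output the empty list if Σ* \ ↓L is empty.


|Q|=13, |F|=9, |δ|=61 (11 ε).
min D↑ (7 st, q0=0, F={6}): 0:n→0,y→0,6→0,e→0,t→1 1:n→1,y→2,6→1,e→1,t→1 2:n→3,y→2,6→2,e→2,t→2 3:n→3,y→3,6→3,e→3,t→4 4:n→4,y→4,6→4,e→5,t→4 5:n→5,y→5,6→6,e→5,t→5 6:n→6,y→6,6→6,e→6,t→6.
'tynte6': run [13, 12, 11, 10, 6, 5, 2] end={s10,s4} ∉↓L; 6/6 del acc.
1 minimals (antichain).

min(Σ*\↓L) = [tynte6].


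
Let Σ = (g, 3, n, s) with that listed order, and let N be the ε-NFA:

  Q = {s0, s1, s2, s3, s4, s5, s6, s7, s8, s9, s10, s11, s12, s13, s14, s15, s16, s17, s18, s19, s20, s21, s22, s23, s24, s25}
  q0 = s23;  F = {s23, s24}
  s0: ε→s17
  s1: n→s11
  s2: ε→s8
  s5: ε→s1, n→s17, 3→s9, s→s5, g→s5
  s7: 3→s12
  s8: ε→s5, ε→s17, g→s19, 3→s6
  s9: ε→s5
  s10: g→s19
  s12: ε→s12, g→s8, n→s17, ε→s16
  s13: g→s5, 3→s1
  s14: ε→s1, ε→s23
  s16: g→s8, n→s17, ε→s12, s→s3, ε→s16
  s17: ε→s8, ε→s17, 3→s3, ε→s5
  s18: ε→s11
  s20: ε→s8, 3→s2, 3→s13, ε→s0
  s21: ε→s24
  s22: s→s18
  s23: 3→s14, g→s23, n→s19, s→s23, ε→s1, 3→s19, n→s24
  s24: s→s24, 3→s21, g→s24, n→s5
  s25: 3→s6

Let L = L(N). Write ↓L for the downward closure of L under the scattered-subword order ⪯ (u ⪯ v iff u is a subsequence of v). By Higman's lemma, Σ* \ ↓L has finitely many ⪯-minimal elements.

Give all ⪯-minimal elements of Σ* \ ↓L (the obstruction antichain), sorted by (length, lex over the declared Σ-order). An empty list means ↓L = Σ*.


Antichain: [nn].

|Q|=26, |F|=2, |δ|=51 (20 ε).
min D↑ (3 st, q0=0, F={2}): 0:g→0,3→0,n→1,s→0 1:g→1,3→1,n→2,s→1 2:g→2,3→2,n→2,s→2 [Hopcroft].
'nn': run [13, 11, 9] end={s1,s11,s17,s19,s3,s5,s6,s8,s9} rej; 2/2 single-dels accept.
1 obstructions.


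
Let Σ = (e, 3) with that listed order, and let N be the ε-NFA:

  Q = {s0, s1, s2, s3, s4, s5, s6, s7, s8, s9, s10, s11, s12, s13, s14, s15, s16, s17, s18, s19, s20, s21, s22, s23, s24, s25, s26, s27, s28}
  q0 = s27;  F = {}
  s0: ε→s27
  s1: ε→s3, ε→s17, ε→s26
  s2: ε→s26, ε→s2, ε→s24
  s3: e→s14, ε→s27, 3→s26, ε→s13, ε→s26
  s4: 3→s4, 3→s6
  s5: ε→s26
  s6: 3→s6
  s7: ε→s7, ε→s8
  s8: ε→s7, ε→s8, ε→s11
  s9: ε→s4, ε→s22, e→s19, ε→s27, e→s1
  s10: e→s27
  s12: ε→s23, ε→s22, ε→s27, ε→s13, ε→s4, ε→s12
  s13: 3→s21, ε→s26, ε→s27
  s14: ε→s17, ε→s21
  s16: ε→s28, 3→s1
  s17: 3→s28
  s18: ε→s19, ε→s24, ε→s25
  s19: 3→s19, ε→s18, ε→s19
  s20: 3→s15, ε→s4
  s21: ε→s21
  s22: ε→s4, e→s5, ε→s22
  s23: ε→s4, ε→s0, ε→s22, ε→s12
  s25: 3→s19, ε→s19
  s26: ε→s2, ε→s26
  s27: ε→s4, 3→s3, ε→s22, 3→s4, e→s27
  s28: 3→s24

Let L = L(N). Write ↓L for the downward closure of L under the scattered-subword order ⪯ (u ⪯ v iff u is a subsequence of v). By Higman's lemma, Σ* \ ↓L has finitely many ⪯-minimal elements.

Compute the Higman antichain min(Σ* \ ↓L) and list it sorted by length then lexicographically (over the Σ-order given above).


|Q|=29, |F|=0, |δ|=67 (48 ε).
min D↑ (1 st, q0=0, F={0}): 0:e→0,3→0 (ε-aug+det+¬).
ε ∈ L(D↑) — L = ∅.

A = [ε].


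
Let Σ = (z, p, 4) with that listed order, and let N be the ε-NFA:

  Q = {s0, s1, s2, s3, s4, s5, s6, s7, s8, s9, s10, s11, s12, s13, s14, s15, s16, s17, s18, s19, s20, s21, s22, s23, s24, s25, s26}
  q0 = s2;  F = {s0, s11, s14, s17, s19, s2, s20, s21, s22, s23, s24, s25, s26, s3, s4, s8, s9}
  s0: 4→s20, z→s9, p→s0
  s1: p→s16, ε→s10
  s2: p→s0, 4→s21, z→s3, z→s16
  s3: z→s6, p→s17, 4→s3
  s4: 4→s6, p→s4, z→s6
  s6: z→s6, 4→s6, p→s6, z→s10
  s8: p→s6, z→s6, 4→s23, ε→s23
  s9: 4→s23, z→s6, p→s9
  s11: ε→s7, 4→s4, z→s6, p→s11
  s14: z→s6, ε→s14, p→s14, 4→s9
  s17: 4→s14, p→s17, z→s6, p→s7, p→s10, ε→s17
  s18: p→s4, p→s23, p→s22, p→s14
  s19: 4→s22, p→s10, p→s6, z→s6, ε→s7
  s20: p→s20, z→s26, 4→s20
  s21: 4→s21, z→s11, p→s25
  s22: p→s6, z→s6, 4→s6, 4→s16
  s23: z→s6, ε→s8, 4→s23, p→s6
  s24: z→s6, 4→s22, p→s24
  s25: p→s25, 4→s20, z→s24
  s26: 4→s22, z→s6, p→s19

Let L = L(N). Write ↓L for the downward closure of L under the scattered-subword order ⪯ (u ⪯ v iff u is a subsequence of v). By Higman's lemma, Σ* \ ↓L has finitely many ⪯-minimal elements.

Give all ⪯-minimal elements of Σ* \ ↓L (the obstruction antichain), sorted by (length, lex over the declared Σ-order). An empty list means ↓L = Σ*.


Antichain: [zz, pz4p, 4z44, p4zpp, zp444p].

|Q|=27, |F|=17, |δ|=72 (7 ε).
min D↑ (17 st, q0=0, F={4}): 0:z→1,p→2,4→3 1:z→4,p→5,4→1 2:z→6,p→2,4→7 3:z→8,p→9,4→3 4:z→4,p→4,4→4 5:z→4,p→5,4→10 6:z→4,p→6,4→11 7:z→12,p→7,4→7 8:z→4,p→8,4→13 9:z→14,p→9,4→7 10:z→4,p→10,4→6 11:z→4,p→4,4→11 12:z→4,p→15,4→16 13:z→4,p→13,4→4 14:z→4,p→14,4→16 15:z→4,p→4,4→16 16:z→4,p→4,4→4 [Hopcroft].
'zz': N↓-sim [21, 16, 2] end={s10,s6} — reject; 2/2 deletions ∈↓L.
'pz4p': |S_i|=[21, 18, 11, 6, 2] end={s10,s6} rej; 4/4 single-dels accept.
'4z44': run [21, 19, 10, 5, 3] end={s10,s16,s6} — reject; 4/4 del acc.
'p4zpp': run [21, 18, 13, 7, 6, 2] end={s10,s6} — reject; 5/5 del acc.
'zp444p': |S_i|=[21, 16, 14, 9, 6, 4, 2] end={s10,s6} ∉↓L; 6/6 deletions ∈↓L.
5 minimals (antichain).


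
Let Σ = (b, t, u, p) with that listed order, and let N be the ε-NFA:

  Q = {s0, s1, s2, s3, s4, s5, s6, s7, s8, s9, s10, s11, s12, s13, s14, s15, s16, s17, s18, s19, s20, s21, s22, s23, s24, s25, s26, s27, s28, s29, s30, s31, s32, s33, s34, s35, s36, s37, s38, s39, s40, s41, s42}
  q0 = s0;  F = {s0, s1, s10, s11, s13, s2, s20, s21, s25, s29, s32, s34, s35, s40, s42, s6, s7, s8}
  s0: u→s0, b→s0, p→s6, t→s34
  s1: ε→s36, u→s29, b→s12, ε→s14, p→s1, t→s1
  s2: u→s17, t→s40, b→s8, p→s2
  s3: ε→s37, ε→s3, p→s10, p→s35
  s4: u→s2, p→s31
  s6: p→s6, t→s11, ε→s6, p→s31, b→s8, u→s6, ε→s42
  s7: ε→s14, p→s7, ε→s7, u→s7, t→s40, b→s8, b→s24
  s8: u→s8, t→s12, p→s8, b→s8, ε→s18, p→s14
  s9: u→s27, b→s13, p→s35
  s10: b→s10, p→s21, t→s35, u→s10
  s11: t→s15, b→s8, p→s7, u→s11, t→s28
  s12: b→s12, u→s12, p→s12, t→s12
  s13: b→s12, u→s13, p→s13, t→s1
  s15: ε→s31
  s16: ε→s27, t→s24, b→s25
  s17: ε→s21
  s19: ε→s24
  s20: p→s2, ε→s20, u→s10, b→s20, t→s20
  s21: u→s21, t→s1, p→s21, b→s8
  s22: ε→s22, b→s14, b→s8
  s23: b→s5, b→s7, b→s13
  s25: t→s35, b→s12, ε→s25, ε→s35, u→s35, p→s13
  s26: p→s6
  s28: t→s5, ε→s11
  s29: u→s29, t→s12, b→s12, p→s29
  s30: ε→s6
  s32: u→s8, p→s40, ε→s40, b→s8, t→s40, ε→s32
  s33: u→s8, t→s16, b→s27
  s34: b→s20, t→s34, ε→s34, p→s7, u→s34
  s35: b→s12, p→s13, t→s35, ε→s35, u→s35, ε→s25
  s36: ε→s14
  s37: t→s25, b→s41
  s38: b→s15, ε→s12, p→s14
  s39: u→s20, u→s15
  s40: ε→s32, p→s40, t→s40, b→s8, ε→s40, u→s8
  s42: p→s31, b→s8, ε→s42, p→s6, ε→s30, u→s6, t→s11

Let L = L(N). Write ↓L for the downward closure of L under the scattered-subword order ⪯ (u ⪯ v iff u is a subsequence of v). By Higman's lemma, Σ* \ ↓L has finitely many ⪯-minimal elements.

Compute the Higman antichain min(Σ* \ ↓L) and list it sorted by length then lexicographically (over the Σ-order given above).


|Q|=43, |F|=18, |δ|=136 (30 ε).
min D↑ (16 st, q0=0, F={10}): 0:b→0,t→1,u→0,p→2 1:b→3,t→1,u→1,p→4 2:b→5,t→6,u→2,p→2 3:b→3,t→3,u→7,p→8 4:b→5,t→9,u→4,p→4 5:b→5,t→10,u→5,p→5 6:b→5,t→6,u→6,p→4 7:b→7,t→11,u→7,p→12 8:b→5,t→9,u→12,p→8 9:b→5,t→9,u→5,p→9 10:b→10,t→10,u→10,p→10 11:b→10,t→11,u→11,p→13 12:b→5,t→14,u→12,p→12 13:b→10,t→14,u→13,p→13 14:b→10,t→14,u→15,p→14 15:b→10,t→10,u→15,p→15.
'pbt': N↓-sim [29, 23, 5, 1] end={s12} — reject; 3/3 single-dels accept.
'tbutb': run [29, 25, 18, 13, 8, 1] end={s12} rej; 5/5 single-dels accept.
'tptut': |S_i|=[29, 25, 15, 9, 5, 1] end={s12} rej; 5/5 deletions ∈↓L.
3 minimals (antichain).

A = [pbt, tbutb, tptut].


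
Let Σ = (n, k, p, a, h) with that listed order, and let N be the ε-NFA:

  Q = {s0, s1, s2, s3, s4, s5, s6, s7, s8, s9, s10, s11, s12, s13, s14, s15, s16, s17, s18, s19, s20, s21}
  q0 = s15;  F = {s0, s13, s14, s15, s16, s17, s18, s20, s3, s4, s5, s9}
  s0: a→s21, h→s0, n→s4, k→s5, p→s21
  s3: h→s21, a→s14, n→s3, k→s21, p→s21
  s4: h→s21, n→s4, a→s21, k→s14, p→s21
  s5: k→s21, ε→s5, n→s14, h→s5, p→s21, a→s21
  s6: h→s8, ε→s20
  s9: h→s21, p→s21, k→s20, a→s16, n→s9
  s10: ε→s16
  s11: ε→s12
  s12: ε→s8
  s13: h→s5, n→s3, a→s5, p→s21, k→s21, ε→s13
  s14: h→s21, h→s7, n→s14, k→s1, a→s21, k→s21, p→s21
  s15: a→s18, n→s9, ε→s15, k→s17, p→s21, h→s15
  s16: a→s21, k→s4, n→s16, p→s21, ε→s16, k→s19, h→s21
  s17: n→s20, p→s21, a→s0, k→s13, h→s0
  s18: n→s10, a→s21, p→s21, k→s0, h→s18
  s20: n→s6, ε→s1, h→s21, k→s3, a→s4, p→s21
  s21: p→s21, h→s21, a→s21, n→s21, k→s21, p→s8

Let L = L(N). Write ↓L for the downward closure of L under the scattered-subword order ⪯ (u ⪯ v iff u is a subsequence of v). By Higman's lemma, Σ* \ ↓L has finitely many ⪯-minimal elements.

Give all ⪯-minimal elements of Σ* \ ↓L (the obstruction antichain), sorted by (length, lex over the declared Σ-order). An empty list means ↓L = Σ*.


min(Σ*\↓L) = [p, nh, aa, kkk, kha].

|Q|=22, |F|=12, |δ|=79 (9 ε).
min D↑ (13 st, q0=0, F={3}): 0:n→1,k→2,p→3,a→4,h→0 1:n→1,k→5,p→3,a→6,h→3 2:n→5,k→7,p→3,a→8,h→8 3:n→3,k→3,p→3,a→3,h→3 4:n→6,k→8,p→3,a→3,h→4 5:n→5,k→9,p→3,a→10,h→3 6:n→6,k→10,p→3,a→3,h→3 7:n→9,k→3,p→3,a→11,h→11 8:n→10,k→11,p→3,a→3,h→8 9:n→9,k→3,p→3,a→12,h→3 10:n→10,k→12,p→3,a→3,h→3 11:n→12,k→3,p→3,a→3,h→11 12:n→12,k→3,p→3,a→3,h→3 (ε-aug+det+¬).
'p': |S_i|=[19, 2] end={s21,s8} rej; 1/1 single-dels accept.
'nh': run [19, 13, 3] end={s21,s7,s8} — reject; 2/2 deletions ∈↓L.
'aa': |S_i|=[19, 12, 2] end={s21,s8} ∉↓L; 2/2 single-dels accept.
'kkk': |S_i|=[19, 14, 8, 3] end={s1,s21,s8} — reject; 3/3 deletions ∈↓L.
'kha': |S_i|=[19, 14, 8, 2] end={s21,s8} — reject; 3/3 del acc.
5 words, ⪯-incomp.


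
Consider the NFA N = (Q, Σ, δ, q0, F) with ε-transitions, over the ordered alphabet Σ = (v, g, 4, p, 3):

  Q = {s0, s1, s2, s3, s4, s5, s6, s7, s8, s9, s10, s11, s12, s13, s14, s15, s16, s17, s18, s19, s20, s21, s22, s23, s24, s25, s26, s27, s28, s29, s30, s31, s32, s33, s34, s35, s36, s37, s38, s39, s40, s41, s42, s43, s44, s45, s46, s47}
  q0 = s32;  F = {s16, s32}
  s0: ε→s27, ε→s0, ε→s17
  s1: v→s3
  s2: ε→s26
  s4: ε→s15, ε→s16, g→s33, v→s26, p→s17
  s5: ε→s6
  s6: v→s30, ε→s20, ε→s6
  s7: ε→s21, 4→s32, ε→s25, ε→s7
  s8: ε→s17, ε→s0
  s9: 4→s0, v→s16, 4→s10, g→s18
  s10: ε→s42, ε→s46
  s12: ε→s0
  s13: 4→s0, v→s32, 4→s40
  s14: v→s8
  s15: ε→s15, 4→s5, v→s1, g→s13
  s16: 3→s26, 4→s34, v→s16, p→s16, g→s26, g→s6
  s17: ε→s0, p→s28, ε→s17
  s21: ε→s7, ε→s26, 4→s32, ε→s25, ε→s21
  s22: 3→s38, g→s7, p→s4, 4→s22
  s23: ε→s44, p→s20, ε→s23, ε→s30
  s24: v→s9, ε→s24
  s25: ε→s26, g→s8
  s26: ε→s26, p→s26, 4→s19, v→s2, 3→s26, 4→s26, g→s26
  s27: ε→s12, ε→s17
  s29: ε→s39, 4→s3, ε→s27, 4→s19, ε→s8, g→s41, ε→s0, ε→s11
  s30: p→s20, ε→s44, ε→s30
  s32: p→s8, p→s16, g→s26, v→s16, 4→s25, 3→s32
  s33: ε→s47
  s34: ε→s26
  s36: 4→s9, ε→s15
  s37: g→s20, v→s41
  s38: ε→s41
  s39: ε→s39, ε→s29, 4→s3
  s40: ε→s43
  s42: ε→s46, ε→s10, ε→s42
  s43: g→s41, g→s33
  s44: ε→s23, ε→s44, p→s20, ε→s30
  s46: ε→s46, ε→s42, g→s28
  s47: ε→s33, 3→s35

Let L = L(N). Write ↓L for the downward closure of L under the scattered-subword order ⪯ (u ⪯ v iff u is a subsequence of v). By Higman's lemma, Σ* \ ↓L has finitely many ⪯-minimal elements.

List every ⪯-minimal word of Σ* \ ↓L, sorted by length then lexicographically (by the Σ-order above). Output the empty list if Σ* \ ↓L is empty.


|Q|=48, |F|=2, |δ|=112 (55 ε).
min D↑ (3 st, q0=0, F={2}): 0:v→1,g→2,4→2,p→1,3→0 1:v→1,g→2,4→2,p→1,3→2 2:v→2,g→2,4→2,p→2,3→2 (ε-aug+det+¬).
'g': run [18, 14] end={s0,s12,s17,s19,s2,s20,s23,s26,s27,s28,s30,s44,…} rej; 1/1 deletions ∈↓L.
'4': |S_i|=[18, 11] end={s0,s12,s17,s19,s2,s25,s26,s27,s28,s34,s8} ∉↓L; 1/1 single-dels accept.
'v3': run [18, 10, 3] end={s19,s2,s26} — reject; 2/2 deletions ∈↓L.
'p3': |S_i|=[18, 16, 3] end={s19,s2,s26} ∉↓L; 2/2 single-dels accept.
4 words, ⪯-incomp.

A = [g, 4, v3, p3].
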